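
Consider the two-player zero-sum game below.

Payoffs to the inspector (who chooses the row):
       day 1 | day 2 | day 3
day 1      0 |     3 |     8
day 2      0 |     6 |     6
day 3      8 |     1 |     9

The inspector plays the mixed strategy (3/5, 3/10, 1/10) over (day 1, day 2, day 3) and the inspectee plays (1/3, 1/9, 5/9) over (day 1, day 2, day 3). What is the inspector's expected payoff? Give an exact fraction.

Against (1/3, 1/9, 5/9), each row's expected payoff is day 1: 43/9; day 2: 4; day 3: 70/9.
Taking the (3/5, 3/10, 1/10)-weighted average: (3/5)·(43/9) + (3/10)·(4) + (1/10)·(70/9) = 218/45.

218/45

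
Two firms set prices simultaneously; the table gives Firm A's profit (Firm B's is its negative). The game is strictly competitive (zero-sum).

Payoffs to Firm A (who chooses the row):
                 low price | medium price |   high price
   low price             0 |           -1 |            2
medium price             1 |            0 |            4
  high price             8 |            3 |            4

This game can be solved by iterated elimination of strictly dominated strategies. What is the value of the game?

Row low price is strictly dominated by row medium price (1>0, 0>-1, 4>2); eliminate low price.
Column high price is strictly dominated by medium price for Firm B (0<4, 3<4); eliminate high price.
Row medium price is strictly dominated by row high price (8>1, 3>0); eliminate medium price.
Column low price is strictly dominated by medium price for Firm B (3<8); eliminate low price.
Only (high price, medium price) remains, with payoff 3.

3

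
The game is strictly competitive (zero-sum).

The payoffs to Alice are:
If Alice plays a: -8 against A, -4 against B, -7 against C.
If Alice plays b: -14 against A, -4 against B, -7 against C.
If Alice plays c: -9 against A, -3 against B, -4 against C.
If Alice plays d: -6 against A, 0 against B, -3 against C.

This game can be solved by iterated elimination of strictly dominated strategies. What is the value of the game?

-6

Row b is strictly dominated by row c (-9>-14, -3>-4, -4>-7); eliminate b.
Column B is strictly dominated by A for Bob (-8<-4, -9<-3, -6<0); eliminate B.
Column C is strictly dominated by A for Bob (-8<-7, -9<-4, -6<-3); eliminate C.
Row a is strictly dominated by row d (-6>-8); eliminate a.
Row c is strictly dominated by row d (-6>-9); eliminate c.
Only (d, A) remains, with payoff -6.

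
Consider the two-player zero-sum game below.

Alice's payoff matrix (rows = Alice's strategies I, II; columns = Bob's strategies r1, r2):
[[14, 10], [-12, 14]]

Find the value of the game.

Row minima are 10 and -12, so Alice's maximin is 10; column maxima are 14 and 14, so Bob's minimax is 14. These differ, so the equilibrium is in mixed strategies.
Let Alice play I with probability p. Bob is indifferent when 14p − 12(1−p) = 10p + 14(1−p), giving p = 13/15.
Let Bob play r1 with probability q. Alice is indifferent when 14q + 10(1−q) = −12q + 14(1−q), giving q = 2/15.
The value is 14·(2/15) + (10)·(13/15) = 158/15.

158/15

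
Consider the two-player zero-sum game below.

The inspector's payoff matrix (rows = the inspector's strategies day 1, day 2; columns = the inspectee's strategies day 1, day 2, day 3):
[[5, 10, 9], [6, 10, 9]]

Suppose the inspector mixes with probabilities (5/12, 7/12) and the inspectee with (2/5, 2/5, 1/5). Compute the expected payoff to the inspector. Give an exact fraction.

Against (2/5, 2/5, 1/5), each row's expected payoff is day 1: 39/5; day 2: 41/5.
Taking the (5/12, 7/12)-weighted average: (5/12)·(39/5) + (7/12)·(41/5) = 241/30.

241/30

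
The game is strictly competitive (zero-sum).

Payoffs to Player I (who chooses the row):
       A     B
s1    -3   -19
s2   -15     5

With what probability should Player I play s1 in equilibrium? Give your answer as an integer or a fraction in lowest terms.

Row minima are -19 and -15, so Player I's maximin is -15; column maxima are -3 and 5, so Player II's minimax is -3. These differ, so the equilibrium is in mixed strategies.
Let Player I play s1 with probability p. Player II is indifferent when −3p − 15(1−p) = −19p + 5(1−p), giving p = 5/9.

5/9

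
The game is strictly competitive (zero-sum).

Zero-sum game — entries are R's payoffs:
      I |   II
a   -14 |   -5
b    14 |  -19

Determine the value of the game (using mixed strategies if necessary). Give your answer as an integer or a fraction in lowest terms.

Row minima are -14 and -19, so R's maximin is -14; column maxima are 14 and -5, so C's minimax is -5. These differ, so the equilibrium is in mixed strategies.
Let R play a with probability p. C is indifferent when −14p + 14(1−p) = −5p − 19(1−p), giving p = 11/14.
Let C play I with probability q. R is indifferent when −14q − 5(1−q) = 14q − 19(1−q), giving q = 1/3.
The value is -14·(1/3) + (-5)·(2/3) = -8.

-8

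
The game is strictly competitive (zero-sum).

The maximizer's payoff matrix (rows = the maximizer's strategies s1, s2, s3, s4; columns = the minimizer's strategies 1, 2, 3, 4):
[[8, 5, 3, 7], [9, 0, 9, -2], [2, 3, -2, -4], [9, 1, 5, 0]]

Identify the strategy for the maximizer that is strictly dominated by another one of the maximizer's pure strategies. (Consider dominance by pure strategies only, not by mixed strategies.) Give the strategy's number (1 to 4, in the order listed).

3

Compare s3 with s1: 8 > 2, 5 > 3, 3 > -2, 7 > -4.
So s1 strictly dominates s3 for the maximizer; s3 is strictly dominated.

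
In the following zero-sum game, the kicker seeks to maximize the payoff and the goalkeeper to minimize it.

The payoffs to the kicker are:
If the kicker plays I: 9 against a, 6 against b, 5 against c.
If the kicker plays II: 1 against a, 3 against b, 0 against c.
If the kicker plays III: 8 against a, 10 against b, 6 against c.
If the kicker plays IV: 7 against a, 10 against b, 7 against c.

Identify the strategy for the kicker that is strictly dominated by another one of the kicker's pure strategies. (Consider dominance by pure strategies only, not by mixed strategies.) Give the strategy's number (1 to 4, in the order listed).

2

Compare II with I: 9 > 1, 6 > 3, 5 > 0.
So I strictly dominates II for the kicker; II is strictly dominated.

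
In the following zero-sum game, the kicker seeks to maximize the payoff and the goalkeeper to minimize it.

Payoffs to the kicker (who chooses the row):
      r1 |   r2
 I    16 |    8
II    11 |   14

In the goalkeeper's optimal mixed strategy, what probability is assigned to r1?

6/11

Row minima are 8 and 11, so the kicker's maximin is 11; column maxima are 16 and 14, so the goalkeeper's minimax is 14. These differ, so the equilibrium is in mixed strategies.
Let the goalkeeper play r1 with probability q. The kicker is indifferent when 16q + 8(1−q) = 11q + 14(1−q), giving q = 6/11.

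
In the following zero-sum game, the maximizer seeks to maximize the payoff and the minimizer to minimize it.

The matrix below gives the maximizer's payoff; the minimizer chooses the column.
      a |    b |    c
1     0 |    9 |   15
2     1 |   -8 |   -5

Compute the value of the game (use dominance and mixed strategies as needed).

1/2

Column c is strictly dominated by b for the minimizer (it gives the maximizer more in every row).
The remaining 2×2 game on (1, 2) × (a, b) has no saddle point. Let the maximizer play 1 with probability p; indifference gives (1−p) = 9p − 8(1−p), so p = 1/2.
Similarly the minimizer's optimal q on a is 17/18, and the value is 0·(17/18) + (9)·(1/18) = 1/2.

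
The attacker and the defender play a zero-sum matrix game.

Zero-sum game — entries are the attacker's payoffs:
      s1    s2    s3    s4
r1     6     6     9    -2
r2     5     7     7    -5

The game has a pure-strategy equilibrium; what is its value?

-2

Row minima: -2, -5 → the attacker's maximin is -2.
Column maxima: 6, 7, 9, -2 → the defender's minimax is -2.
They coincide at (r1, s4), so the value is -2.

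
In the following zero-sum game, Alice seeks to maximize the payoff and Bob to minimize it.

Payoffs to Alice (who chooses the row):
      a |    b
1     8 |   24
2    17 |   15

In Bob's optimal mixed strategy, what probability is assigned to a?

1/2

Row minima are 8 and 15, so Alice's maximin is 15; column maxima are 17 and 24, so Bob's minimax is 17. These differ, so the equilibrium is in mixed strategies.
Let Bob play a with probability q. Alice is indifferent when 8q + 24(1−q) = 17q + 15(1−q), giving q = 1/2.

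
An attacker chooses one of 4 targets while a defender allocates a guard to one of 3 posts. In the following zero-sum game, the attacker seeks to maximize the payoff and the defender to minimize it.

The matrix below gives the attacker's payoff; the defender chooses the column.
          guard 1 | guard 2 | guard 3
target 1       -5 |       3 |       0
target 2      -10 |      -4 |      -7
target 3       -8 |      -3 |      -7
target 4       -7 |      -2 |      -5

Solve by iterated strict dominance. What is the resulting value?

Row target 4 is strictly dominated by row target 1 (-5>-7, 3>-2, 0>-5); eliminate target 4.
Column guard 2 is strictly dominated by guard 1 for the defender (-5<3, -10<-4, -8<-3); eliminate guard 2.
Row target 3 is strictly dominated by row target 1 (-5>-8, 0>-7); eliminate target 3.
Row target 2 is strictly dominated by row target 1 (-5>-10, 0>-7); eliminate target 2.
Column guard 3 is strictly dominated by guard 1 for the defender (-5<0); eliminate guard 3.
Only (target 1, guard 1) remains, with payoff -5.

-5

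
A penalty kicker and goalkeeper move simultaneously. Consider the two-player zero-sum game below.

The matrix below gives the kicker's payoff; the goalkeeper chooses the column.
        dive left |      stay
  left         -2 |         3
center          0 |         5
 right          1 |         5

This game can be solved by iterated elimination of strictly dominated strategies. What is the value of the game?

Column stay is strictly dominated by dive left for the goalkeeper (-2<3, 0<5, 1<5); eliminate stay.
Row left is strictly dominated by row center (0>-2); eliminate left.
Row center is strictly dominated by row right (1>0); eliminate center.
Only (right, dive left) remains, with payoff 1.

1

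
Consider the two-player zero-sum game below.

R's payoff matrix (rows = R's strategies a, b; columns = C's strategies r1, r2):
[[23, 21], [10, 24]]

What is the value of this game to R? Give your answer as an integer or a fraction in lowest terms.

171/8

Row minima are 21 and 10, so R's maximin is 21; column maxima are 23 and 24, so C's minimax is 23. These differ, so the equilibrium is in mixed strategies.
Let R play a with probability p. C is indifferent when 23p + 10(1−p) = 21p + 24(1−p), giving p = 7/8.
Let C play r1 with probability q. R is indifferent when 23q + 21(1−q) = 10q + 24(1−q), giving q = 3/16.
The value is 23·(3/16) + (21)·(13/16) = 171/8.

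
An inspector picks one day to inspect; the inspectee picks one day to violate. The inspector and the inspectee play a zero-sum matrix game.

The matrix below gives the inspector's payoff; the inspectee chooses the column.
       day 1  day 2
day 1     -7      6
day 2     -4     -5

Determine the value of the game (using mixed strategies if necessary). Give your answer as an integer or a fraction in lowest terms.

Row minima are -7 and -5, so the inspector's maximin is -5; column maxima are -4 and 6, so the inspectee's minimax is -4. These differ, so the equilibrium is in mixed strategies.
Let the inspector play day 1 with probability p. The inspectee is indifferent when −7p − 4(1−p) = 6p − 5(1−p), giving p = 1/14.
Let the inspectee play day 1 with probability q. The inspector is indifferent when −7q + 6(1−q) = −4q − 5(1−q), giving q = 11/14.
The value is -7·(11/14) + (6)·(3/14) = -59/14.

-59/14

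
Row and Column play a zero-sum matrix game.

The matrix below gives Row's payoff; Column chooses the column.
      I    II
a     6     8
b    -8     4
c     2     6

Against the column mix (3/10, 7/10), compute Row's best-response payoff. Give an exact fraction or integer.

a: (6)·(3/10) + (8)·(7/10) = 37/5.
b: (-8)·(3/10) + (4)·(7/10) = 2/5.
c: (2)·(3/10) + (6)·(7/10) = 24/5.
The best pure response is a with expected payoff 37/5.

37/5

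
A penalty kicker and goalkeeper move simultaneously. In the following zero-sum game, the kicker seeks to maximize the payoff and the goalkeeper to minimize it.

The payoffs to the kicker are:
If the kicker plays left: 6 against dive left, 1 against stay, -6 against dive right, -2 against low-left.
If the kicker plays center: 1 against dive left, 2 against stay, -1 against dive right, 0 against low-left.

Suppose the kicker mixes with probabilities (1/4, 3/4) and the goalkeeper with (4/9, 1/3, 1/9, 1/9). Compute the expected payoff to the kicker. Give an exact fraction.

23/18

Against (4/9, 1/3, 1/9, 1/9), each row's expected payoff is left: 19/9; center: 1.
Taking the (1/4, 3/4)-weighted average: (1/4)·(19/9) + (3/4)·(1) = 23/18.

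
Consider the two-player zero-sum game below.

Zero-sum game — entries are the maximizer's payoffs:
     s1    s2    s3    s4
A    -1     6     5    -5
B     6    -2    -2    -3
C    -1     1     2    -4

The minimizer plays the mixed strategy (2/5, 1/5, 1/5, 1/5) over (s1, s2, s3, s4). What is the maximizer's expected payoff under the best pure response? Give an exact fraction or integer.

1

A: (-1)·(2/5) + (6)·(1/5) + (5)·(1/5) + (-5)·(1/5) = 4/5.
B: (6)·(2/5) + (-2)·(1/5) + (-2)·(1/5) + (-3)·(1/5) = 1.
C: (-1)·(2/5) + (1)·(1/5) + (2)·(1/5) + (-4)·(1/5) = -3/5.
The best pure response is B with expected payoff 1.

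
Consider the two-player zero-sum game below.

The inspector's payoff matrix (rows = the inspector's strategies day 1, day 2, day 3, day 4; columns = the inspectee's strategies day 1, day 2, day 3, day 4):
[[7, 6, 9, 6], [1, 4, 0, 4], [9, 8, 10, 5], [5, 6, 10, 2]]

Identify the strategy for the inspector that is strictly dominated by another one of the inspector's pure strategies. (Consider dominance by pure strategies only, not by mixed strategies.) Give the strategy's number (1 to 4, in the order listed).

2

Compare day 2 with day 1: 7 > 1, 6 > 4, 9 > 0, 6 > 4.
So day 1 strictly dominates day 2 for the inspector; day 2 is strictly dominated.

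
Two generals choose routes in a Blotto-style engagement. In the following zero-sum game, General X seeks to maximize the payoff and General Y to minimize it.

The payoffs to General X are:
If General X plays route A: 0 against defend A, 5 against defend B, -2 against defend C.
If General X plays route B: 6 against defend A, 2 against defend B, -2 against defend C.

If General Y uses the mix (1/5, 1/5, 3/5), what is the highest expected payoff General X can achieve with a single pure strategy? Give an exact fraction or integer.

2/5

route A: (0)·(1/5) + (5)·(1/5) + (-2)·(3/5) = -1/5.
route B: (6)·(1/5) + (2)·(1/5) + (-2)·(3/5) = 2/5.
The best pure response is route B with expected payoff 2/5.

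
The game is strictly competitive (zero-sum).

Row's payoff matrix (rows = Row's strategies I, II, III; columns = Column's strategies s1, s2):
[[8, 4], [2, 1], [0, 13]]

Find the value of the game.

Row II is strictly dominated by row I, so Row never plays it.
The remaining 2×2 game on (I, III) × (s1, s2) has no saddle point. Let Row play I with probability p; indifference gives 8p = 4p + 13(1−p), so p = 13/17.
Similarly Column's optimal q on s1 is 9/17, and the value is 8·(9/17) + (4)·(8/17) = 104/17.

104/17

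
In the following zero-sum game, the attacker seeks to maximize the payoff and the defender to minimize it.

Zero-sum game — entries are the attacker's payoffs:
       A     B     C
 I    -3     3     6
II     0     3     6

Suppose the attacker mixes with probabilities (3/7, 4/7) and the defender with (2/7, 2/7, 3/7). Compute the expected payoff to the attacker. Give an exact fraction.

Against (2/7, 2/7, 3/7), each row's expected payoff is I: 18/7; II: 24/7.
Taking the (3/7, 4/7)-weighted average: (3/7)·(18/7) + (4/7)·(24/7) = 150/49.

150/49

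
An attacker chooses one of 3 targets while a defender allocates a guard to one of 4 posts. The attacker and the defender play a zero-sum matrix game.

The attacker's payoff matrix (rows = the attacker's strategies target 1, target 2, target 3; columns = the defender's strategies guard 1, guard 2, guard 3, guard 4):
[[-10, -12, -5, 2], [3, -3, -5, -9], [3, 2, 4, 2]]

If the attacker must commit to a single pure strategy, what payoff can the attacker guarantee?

The worst-case payoff for each row is target 1: -12, target 2: -9, target 3: 2.
The best of these is 2.

2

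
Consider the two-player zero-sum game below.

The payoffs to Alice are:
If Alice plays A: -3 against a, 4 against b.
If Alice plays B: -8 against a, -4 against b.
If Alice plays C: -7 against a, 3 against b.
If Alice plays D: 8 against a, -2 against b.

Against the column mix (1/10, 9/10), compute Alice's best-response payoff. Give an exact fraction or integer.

33/10

A: (-3)·(1/10) + (4)·(9/10) = 33/10.
B: (-8)·(1/10) + (-4)·(9/10) = -22/5.
C: (-7)·(1/10) + (3)·(9/10) = 2.
D: (8)·(1/10) + (-2)·(9/10) = -1.
The best pure response is A with expected payoff 33/10.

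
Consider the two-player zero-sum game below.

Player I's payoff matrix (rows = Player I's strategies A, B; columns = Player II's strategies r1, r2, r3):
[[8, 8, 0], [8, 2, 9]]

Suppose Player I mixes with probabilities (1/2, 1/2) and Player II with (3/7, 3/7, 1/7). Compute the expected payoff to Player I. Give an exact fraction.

Against (3/7, 3/7, 1/7), each row's expected payoff is A: 48/7; B: 39/7.
Taking the (1/2, 1/2)-weighted average: (1/2)·(48/7) + (1/2)·(39/7) = 87/14.

87/14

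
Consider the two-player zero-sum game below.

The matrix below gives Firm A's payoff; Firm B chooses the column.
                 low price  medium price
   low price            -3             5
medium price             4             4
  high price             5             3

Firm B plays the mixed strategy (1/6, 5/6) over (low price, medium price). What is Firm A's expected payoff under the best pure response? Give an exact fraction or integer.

low price: (-3)·(1/6) + (5)·(5/6) = 11/3.
medium price: (4)·(1/6) + (4)·(5/6) = 4.
high price: (5)·(1/6) + (3)·(5/6) = 10/3.
The best pure response is medium price with expected payoff 4.

4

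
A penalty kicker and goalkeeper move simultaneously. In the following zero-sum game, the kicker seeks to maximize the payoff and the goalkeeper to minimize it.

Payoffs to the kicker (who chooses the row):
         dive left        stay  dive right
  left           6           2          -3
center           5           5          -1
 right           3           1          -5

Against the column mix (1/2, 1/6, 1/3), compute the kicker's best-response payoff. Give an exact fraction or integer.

3

left: (6)·(1/2) + (2)·(1/6) + (-3)·(1/3) = 7/3.
center: (5)·(1/2) + (5)·(1/6) + (-1)·(1/3) = 3.
right: (3)·(1/2) + (1)·(1/6) + (-5)·(1/3) = 0.
The best pure response is center with expected payoff 3.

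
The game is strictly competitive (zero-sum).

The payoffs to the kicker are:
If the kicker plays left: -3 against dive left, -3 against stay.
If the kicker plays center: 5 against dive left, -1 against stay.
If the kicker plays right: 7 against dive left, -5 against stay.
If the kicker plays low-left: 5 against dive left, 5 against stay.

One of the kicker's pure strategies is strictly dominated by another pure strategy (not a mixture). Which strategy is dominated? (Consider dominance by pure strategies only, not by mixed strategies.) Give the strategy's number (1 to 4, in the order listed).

Compare left with center: 5 > -3, -1 > -3.
So center strictly dominates left for the kicker; left is strictly dominated.

1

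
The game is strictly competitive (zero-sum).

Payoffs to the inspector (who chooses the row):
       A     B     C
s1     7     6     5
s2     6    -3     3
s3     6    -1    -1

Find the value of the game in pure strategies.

5

Row minima: 5, -3, -1 → the inspector's maximin is 5.
Column maxima: 7, 6, 5 → the inspectee's minimax is 5.
They coincide at (s1, C), so the value is 5.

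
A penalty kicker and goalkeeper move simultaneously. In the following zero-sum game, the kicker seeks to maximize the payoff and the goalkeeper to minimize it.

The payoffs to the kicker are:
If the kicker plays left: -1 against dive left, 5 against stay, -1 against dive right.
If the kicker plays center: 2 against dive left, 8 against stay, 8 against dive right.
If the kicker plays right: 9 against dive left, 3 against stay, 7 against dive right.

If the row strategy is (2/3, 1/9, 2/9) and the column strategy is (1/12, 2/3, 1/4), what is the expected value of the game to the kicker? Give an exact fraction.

23/6

Against (1/12, 2/3, 1/4), each row's expected payoff is left: 3; center: 15/2; right: 9/2.
Taking the (2/3, 1/9, 2/9)-weighted average: (2/3)·(3) + (1/9)·(15/2) + (2/9)·(9/2) = 23/6.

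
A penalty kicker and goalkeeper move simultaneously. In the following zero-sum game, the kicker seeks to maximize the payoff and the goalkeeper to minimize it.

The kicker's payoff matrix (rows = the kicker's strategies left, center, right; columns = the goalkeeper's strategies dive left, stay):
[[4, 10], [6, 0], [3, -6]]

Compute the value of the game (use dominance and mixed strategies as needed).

Row right is strictly dominated by row center, so the kicker never plays it.
The remaining 2×2 game on (left, center) × (dive left, stay) has no saddle point. Let the kicker play left with probability p; indifference gives 4p + 6(1−p) = 10p, so p = 1/2.
Similarly the goalkeeper's optimal q on dive left is 5/6, and the value is 4·(5/6) + (10)·(1/6) = 5.

5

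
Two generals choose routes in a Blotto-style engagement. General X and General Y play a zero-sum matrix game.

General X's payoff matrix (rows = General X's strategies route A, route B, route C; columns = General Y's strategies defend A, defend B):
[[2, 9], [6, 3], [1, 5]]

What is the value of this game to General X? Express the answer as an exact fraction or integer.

Row route C is strictly dominated by row route A, so General X never plays it.
The remaining 2×2 game on (route A, route B) × (defend A, defend B) has no saddle point. Let General X play route A with probability p; indifference gives 2p + 6(1−p) = 9p + 3(1−p), so p = 3/10.
Similarly General Y's optimal q on defend A is 3/5, and the value is 2·(3/5) + (9)·(2/5) = 24/5.

24/5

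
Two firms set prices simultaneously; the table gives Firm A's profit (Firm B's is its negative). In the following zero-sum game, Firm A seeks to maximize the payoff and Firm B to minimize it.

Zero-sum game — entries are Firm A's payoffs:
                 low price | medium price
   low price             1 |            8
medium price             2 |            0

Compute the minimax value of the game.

Row minima are 1 and 0, so Firm A's maximin is 1; column maxima are 2 and 8, so Firm B's minimax is 2. These differ, so the equilibrium is in mixed strategies.
Let Firm A play low price with probability p. Firm B is indifferent when p + 2(1−p) = 8p, giving p = 2/9.
Let Firm B play low price with probability q. Firm A is indifferent when q + 8(1−q) = 2q, giving q = 8/9.
The value is 1·(8/9) + (8)·(1/9) = 16/9.

16/9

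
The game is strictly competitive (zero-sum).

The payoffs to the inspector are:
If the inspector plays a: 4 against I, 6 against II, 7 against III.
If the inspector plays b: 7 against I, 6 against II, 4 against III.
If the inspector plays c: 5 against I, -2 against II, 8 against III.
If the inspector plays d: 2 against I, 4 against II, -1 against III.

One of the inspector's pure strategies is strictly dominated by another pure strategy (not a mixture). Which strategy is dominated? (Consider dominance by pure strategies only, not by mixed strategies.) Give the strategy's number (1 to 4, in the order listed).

4

Compare d with a: 4 > 2, 6 > 4, 7 > -1.
So a strictly dominates d for the inspector; d is strictly dominated.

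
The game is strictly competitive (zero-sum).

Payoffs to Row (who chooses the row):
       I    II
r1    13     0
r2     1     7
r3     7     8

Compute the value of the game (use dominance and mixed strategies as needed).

Row r2 is strictly dominated by row r3, so Row never plays it.
The remaining 2×2 game on (r1, r3) × (I, II) has no saddle point. Let Row play r1 with probability p; indifference gives 13p + 7(1−p) = 8(1−p), so p = 1/14.
Similarly Column's optimal q on I is 4/7, and the value is 13·(4/7) + (0)·(3/7) = 52/7.

52/7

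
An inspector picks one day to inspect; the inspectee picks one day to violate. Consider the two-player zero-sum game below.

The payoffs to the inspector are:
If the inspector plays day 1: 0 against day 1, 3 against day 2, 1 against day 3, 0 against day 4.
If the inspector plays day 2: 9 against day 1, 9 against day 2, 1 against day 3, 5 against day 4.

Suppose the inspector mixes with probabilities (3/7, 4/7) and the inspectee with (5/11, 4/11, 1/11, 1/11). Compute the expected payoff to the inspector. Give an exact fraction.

Against (5/11, 4/11, 1/11, 1/11), each row's expected payoff is day 1: 13/11; day 2: 87/11.
Taking the (3/7, 4/7)-weighted average: (3/7)·(13/11) + (4/7)·(87/11) = 387/77.

387/77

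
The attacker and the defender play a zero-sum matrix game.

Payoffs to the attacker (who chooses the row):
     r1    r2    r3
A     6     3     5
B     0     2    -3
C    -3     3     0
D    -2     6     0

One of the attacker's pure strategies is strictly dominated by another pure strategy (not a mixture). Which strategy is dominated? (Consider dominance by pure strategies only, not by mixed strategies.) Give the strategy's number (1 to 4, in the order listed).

2

Compare B with A: 6 > 0, 3 > 2, 5 > -3.
So A strictly dominates B for the attacker; B is strictly dominated.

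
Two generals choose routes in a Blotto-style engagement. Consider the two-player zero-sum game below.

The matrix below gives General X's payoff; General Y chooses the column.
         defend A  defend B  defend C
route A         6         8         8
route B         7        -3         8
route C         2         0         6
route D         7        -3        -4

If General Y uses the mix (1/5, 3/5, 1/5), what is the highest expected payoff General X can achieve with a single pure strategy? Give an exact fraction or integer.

route A: (6)·(1/5) + (8)·(3/5) + (8)·(1/5) = 38/5.
route B: (7)·(1/5) + (-3)·(3/5) + (8)·(1/5) = 6/5.
route C: (2)·(1/5) + (0)·(3/5) + (6)·(1/5) = 8/5.
route D: (7)·(1/5) + (-3)·(3/5) + (-4)·(1/5) = -6/5.
The best pure response is route A with expected payoff 38/5.

38/5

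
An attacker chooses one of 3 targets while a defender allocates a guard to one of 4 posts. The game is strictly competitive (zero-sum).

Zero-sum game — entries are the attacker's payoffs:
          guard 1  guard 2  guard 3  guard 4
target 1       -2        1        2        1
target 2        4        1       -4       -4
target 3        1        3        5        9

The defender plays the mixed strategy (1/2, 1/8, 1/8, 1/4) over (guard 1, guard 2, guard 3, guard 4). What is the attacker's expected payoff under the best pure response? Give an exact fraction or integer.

target 1: (-2)·(1/2) + (1)·(1/8) + (2)·(1/8) + (1)·(1/4) = -3/8.
target 2: (4)·(1/2) + (1)·(1/8) + (-4)·(1/8) + (-4)·(1/4) = 5/8.
target 3: (1)·(1/2) + (3)·(1/8) + (5)·(1/8) + (9)·(1/4) = 15/4.
The best pure response is target 3 with expected payoff 15/4.

15/4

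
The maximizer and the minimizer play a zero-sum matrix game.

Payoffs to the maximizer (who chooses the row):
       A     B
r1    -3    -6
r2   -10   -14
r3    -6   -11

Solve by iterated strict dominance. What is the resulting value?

Row r3 is strictly dominated by row r1 (-3>-6, -6>-11); eliminate r3.
Row r2 is strictly dominated by row r1 (-3>-10, -6>-14); eliminate r2.
Column A is strictly dominated by B for the minimizer (-6<-3); eliminate A.
Only (r1, B) remains, with payoff -6.

-6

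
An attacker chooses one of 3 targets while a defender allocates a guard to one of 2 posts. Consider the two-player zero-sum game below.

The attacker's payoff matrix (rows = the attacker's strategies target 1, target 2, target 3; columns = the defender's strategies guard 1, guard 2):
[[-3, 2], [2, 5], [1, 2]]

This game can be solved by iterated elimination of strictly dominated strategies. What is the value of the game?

2

Row target 3 is strictly dominated by row target 2 (2>1, 5>2); eliminate target 3.
Column guard 2 is strictly dominated by guard 1 for the defender (-3<2, 2<5); eliminate guard 2.
Row target 1 is strictly dominated by row target 2 (2>-3); eliminate target 1.
Only (target 2, guard 1) remains, with payoff 2.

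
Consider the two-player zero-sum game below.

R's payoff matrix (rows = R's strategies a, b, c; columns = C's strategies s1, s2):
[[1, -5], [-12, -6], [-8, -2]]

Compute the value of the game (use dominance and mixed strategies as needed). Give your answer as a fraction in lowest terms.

Row b is strictly dominated by row c, so R never plays it.
The remaining 2×2 game on (a, c) × (s1, s2) has no saddle point. Let R play a with probability p; indifference gives p − 8(1−p) = −5p − 2(1−p), so p = 1/2.
Similarly C's optimal q on s1 is 1/4, and the value is 1·(1/4) + (-5)·(3/4) = -7/2.

-7/2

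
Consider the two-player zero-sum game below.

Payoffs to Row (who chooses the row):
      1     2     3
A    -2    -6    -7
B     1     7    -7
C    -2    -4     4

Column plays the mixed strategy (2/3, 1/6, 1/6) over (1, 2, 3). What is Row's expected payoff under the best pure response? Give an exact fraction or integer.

A: (-2)·(2/3) + (-6)·(1/6) + (-7)·(1/6) = -7/2.
B: (1)·(2/3) + (7)·(1/6) + (-7)·(1/6) = 2/3.
C: (-2)·(2/3) + (-4)·(1/6) + (4)·(1/6) = -4/3.
The best pure response is B with expected payoff 2/3.

2/3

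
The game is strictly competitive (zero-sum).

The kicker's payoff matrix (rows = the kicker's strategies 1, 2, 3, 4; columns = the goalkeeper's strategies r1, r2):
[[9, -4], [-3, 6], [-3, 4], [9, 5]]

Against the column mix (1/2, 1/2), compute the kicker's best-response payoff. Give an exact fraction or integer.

7

1: (9)·(1/2) + (-4)·(1/2) = 5/2.
2: (-3)·(1/2) + (6)·(1/2) = 3/2.
3: (-3)·(1/2) + (4)·(1/2) = 1/2.
4: (9)·(1/2) + (5)·(1/2) = 7.
The best pure response is 4 with expected payoff 7.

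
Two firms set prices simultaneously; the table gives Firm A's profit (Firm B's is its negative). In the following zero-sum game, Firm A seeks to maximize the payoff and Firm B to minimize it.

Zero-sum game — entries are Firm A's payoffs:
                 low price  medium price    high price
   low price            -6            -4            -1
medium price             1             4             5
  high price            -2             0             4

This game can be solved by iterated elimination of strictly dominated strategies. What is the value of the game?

1

Column medium price is strictly dominated by low price for Firm B (-6<-4, 1<4, -2<0); eliminate medium price.
Row low price is strictly dominated by row medium price (1>-6, 5>-1); eliminate low price.
Row high price is strictly dominated by row medium price (1>-2, 5>4); eliminate high price.
Column high price is strictly dominated by low price for Firm B (1<5); eliminate high price.
Only (medium price, low price) remains, with payoff 1.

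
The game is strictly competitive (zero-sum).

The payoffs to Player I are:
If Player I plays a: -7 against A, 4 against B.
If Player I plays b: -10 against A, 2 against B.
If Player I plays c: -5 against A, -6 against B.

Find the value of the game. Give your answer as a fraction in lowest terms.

-31/6

Row b is strictly dominated by row a, so Player I never plays it.
The remaining 2×2 game on (a, c) × (A, B) has no saddle point. Let Player I play a with probability p; indifference gives −7p − 5(1−p) = 4p − 6(1−p), so p = 1/12.
Similarly Player II's optimal q on A is 5/6, and the value is -7·(5/6) + (4)·(1/6) = -31/6.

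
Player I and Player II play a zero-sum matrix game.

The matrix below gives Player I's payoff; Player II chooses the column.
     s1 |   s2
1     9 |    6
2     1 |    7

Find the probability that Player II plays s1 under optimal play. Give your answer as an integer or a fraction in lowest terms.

Row minima are 6 and 1, so Player I's maximin is 6; column maxima are 9 and 7, so Player II's minimax is 7. These differ, so the equilibrium is in mixed strategies.
Let Player II play s1 with probability q. Player I is indifferent when 9q + 6(1−q) = q + 7(1−q), giving q = 1/9.

1/9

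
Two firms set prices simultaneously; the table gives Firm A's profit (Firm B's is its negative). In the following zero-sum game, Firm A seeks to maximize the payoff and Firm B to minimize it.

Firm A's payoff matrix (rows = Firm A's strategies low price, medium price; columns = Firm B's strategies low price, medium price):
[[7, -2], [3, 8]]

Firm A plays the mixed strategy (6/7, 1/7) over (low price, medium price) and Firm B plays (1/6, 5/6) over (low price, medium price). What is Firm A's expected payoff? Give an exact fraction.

25/42

Against (1/6, 5/6), each row's expected payoff is low price: -1/2; medium price: 43/6.
Taking the (6/7, 1/7)-weighted average: (6/7)·(-1/2) + (1/7)·(43/6) = 25/42.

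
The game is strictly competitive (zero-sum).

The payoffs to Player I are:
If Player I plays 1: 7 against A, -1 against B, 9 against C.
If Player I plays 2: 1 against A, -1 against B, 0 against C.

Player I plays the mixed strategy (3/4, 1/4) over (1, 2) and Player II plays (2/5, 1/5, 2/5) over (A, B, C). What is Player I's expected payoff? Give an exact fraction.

Against (2/5, 1/5, 2/5), each row's expected payoff is 1: 31/5; 2: 1/5.
Taking the (3/4, 1/4)-weighted average: (3/4)·(31/5) + (1/4)·(1/5) = 47/10.

47/10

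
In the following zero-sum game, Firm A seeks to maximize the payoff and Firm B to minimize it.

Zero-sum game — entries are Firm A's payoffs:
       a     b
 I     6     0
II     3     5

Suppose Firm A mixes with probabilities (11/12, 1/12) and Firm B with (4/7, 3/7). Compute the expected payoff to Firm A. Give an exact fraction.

Against (4/7, 3/7), each row's expected payoff is I: 24/7; II: 27/7.
Taking the (11/12, 1/12)-weighted average: (11/12)·(24/7) + (1/12)·(27/7) = 97/28.

97/28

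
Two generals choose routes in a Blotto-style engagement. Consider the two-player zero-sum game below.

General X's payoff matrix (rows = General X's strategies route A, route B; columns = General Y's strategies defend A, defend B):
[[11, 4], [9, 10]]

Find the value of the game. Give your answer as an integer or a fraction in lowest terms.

37/4

Row minima are 4 and 9, so General X's maximin is 9; column maxima are 11 and 10, so General Y's minimax is 10. These differ, so the equilibrium is in mixed strategies.
Let General X play route A with probability p. General Y is indifferent when 11p + 9(1−p) = 4p + 10(1−p), giving p = 1/8.
Let General Y play defend A with probability q. General X is indifferent when 11q + 4(1−q) = 9q + 10(1−q), giving q = 3/4.
The value is 11·(3/4) + (4)·(1/4) = 37/4.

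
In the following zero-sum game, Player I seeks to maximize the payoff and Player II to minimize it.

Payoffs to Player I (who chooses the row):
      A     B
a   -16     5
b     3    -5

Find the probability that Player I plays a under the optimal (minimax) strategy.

Row minima are -16 and -5, so Player I's maximin is -5; column maxima are 3 and 5, so Player II's minimax is 3. These differ, so the equilibrium is in mixed strategies.
Let Player I play a with probability p. Player II is indifferent when −16p + 3(1−p) = 5p − 5(1−p), giving p = 8/29.

8/29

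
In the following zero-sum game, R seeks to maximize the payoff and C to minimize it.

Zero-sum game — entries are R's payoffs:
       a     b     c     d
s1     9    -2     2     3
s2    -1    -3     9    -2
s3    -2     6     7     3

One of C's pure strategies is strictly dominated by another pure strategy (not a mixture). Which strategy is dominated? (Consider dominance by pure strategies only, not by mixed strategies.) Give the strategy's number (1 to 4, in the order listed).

C prefers columns that give R less. Compare c with b: -2 < 2, -3 < 9, 6 < 7.
So b strictly dominates c for C; c is strictly dominated.

3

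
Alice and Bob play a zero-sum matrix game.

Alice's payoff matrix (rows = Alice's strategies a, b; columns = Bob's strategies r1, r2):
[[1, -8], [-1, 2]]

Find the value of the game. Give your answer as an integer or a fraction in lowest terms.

-1/2

Row minima are -8 and -1, so Alice's maximin is -1; column maxima are 1 and 2, so Bob's minimax is 1. These differ, so the equilibrium is in mixed strategies.
Let Alice play a with probability p. Bob is indifferent when p − (1−p) = −8p + 2(1−p), giving p = 1/4.
Let Bob play r1 with probability q. Alice is indifferent when q − 8(1−q) = −q + 2(1−q), giving q = 5/6.
The value is 1·(5/6) + (-8)·(1/6) = -1/2.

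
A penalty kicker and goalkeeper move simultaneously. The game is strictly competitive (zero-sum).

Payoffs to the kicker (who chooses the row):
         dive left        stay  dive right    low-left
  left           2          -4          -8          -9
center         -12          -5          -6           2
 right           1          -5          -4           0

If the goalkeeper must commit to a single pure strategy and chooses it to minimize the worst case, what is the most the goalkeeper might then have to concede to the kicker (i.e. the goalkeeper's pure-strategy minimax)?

The worst case (largest entry) in each column is dive left: 2, stay: -4, dive right: -4, low-left: 2.
The best (smallest) of these is -4.

-4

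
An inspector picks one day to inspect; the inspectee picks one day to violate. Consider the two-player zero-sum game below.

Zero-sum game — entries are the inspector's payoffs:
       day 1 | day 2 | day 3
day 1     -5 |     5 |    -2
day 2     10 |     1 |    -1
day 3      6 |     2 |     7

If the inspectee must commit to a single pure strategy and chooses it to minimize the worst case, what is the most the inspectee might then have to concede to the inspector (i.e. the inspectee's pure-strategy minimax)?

The worst case (largest entry) in each column is day 1: 10, day 2: 5, day 3: 7.
The best (smallest) of these is 5.

5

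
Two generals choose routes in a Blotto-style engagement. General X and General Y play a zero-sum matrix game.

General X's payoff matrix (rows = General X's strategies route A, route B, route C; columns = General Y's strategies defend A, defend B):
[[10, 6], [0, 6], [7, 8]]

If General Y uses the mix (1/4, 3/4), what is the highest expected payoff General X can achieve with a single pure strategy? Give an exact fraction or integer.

31/4

route A: (10)·(1/4) + (6)·(3/4) = 7.
route B: (0)·(1/4) + (6)·(3/4) = 9/2.
route C: (7)·(1/4) + (8)·(3/4) = 31/4.
The best pure response is route C with expected payoff 31/4.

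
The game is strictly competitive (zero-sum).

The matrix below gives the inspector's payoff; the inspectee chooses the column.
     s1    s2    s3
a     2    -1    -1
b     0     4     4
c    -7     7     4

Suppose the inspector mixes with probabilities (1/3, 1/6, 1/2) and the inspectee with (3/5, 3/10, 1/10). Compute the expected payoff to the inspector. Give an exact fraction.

-19/60

Against (3/5, 3/10, 1/10), each row's expected payoff is a: 4/5; b: 8/5; c: -17/10.
Taking the (1/3, 1/6, 1/2)-weighted average: (1/3)·(4/5) + (1/6)·(8/5) + (1/2)·(-17/10) = -19/60.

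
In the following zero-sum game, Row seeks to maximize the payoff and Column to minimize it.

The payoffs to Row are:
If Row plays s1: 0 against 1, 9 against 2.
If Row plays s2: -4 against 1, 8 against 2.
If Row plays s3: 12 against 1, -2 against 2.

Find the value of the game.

108/23

Row s2 is strictly dominated by row s1, so Row never plays it.
The remaining 2×2 game on (s1, s3) × (1, 2) has no saddle point. Let Row play s1 with probability p; indifference gives 12(1−p) = 9p − 2(1−p), so p = 14/23.
Similarly Column's optimal q on 1 is 11/23, and the value is 0·(11/23) + (9)·(12/23) = 108/23.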